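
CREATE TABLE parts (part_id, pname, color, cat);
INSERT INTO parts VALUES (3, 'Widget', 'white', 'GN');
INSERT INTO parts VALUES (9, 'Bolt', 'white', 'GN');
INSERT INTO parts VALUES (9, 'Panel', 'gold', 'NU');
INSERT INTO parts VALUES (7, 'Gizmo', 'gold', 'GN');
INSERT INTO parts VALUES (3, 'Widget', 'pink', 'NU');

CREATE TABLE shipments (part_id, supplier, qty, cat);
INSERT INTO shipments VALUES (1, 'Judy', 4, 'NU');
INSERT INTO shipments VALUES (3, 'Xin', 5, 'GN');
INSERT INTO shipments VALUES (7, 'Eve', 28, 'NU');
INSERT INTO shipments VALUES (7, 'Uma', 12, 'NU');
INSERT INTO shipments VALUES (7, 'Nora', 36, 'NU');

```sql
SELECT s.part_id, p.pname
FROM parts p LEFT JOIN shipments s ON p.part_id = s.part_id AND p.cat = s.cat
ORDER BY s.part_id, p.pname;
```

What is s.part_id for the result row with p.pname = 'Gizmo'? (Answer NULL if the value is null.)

LEFT JOIN keeps every row from `parts`; unmatched rows get NULL for `shipments`'s columns.
Matching on p.part_id = s.part_id AND p.cat = s.cat.
- p row (part_id=3, cat=GN): matches 1 s row(s) → 1 output row(s).
- p row (part_id=9, cat=GN): no match → kept, s columns NULL.
- p row (part_id=9, cat=NU): no match → kept, s columns NULL.
- p row (part_id=7, cat=GN): no match → kept, s columns NULL.
- p row (part_id=3, cat=NU): no match → kept, s columns NULL.

NULL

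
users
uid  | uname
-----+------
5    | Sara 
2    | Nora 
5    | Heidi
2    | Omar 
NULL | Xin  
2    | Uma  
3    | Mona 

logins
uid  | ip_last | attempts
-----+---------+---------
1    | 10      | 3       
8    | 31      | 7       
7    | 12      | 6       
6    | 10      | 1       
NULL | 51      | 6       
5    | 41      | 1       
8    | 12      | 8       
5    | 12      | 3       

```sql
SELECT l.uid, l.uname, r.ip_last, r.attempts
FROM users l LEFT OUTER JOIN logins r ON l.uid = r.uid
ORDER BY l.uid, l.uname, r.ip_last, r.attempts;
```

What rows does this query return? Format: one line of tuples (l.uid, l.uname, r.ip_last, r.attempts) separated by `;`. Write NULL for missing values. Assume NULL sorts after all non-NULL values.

(2, Nora, NULL, NULL); (2, Omar, NULL, NULL); (2, Uma, NULL, NULL); (3, Mona, NULL, NULL); (5, Heidi, 12, 3); (5, Heidi, 41, 1); (5, Sara, 12, 3); (5, Sara, 41, 1); (NULL, Xin, NULL, NULL)

LEFT JOIN keeps every row from `users`; unmatched rows get NULL for `logins`'s columns.
Matching on l.uid = r.uid. A NULL in a compared column never satisfies the condition.
- uid=5: 2 matching r row(s), so 2 row(s) emitted.
- uid=2: no r row matches, row kept with r columns NULL.
- uid=5: 2 matching r row(s), so 2 row(s) emitted.
- uid=2: no r row matches, row kept with r columns NULL.
- uid=NULL: no r row matches, row kept with r columns NULL.
- uid=2: no r row matches, row kept with r columns NULL.
- uid=3: no r row matches, row kept with r columns NULL.
After projecting and ordering:
l.uid | l.uname | r.ip_last | r.attempts
2 | Nora | NULL | NULL
2 | Omar | NULL | NULL
2 | Uma | NULL | NULL
3 | Mona | NULL | NULL
5 | Heidi | 12 | 3
5 | Heidi | 41 | 1
5 | Sara | 12 | 3
5 | Sara | 41 | 1
NULL | Xin | NULL | NULL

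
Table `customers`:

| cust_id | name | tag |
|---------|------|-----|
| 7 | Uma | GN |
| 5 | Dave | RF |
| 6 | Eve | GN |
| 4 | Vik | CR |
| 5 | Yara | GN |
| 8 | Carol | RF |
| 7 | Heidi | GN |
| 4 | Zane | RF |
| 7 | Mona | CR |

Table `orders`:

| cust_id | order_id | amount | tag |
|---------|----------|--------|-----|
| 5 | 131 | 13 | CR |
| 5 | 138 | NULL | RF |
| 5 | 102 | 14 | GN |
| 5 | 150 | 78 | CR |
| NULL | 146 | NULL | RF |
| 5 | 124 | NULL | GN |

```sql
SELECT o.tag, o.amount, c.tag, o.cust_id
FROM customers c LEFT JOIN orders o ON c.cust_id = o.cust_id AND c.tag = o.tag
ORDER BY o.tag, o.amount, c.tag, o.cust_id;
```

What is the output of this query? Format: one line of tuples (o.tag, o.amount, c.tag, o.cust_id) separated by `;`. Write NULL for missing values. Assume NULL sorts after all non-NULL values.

(GN, 14, GN, 5); (GN, NULL, GN, 5); (RF, NULL, RF, 5); (NULL, NULL, CR, NULL); (NULL, NULL, CR, NULL); (NULL, NULL, GN, NULL); (NULL, NULL, GN, NULL); (NULL, NULL, GN, NULL); (NULL, NULL, RF, NULL); (NULL, NULL, RF, NULL)

LEFT JOIN keeps every row from `customers`; unmatched rows get NULL for `orders`'s columns.
Matching on c.cust_id = o.cust_id AND c.tag = o.tag. A NULL in a compared column never satisfies the condition.
Matched pairs: 3; unmatched c rows kept: 7.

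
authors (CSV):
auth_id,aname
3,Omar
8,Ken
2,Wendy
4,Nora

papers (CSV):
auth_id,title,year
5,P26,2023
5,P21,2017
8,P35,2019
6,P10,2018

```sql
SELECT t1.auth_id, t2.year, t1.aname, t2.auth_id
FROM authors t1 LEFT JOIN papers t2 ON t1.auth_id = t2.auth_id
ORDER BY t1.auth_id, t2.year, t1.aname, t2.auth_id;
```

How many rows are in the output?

4

LEFT JOIN keeps every row from `authors`; unmatched rows get NULL for `papers`'s columns.
Matching on t1.auth_id = t2.auth_id.
- t1 row (auth_id=3): no match → kept, t2 columns NULL.
- t1 row (auth_id=8): matches 1 t2 row(s) → 1 output row(s).
- t1 row (auth_id=2): no match → kept, t2 columns NULL.
- t1 row (auth_id=4): no match → kept, t2 columns NULL.
Total: 1 matched + 3 padded = 4 rows.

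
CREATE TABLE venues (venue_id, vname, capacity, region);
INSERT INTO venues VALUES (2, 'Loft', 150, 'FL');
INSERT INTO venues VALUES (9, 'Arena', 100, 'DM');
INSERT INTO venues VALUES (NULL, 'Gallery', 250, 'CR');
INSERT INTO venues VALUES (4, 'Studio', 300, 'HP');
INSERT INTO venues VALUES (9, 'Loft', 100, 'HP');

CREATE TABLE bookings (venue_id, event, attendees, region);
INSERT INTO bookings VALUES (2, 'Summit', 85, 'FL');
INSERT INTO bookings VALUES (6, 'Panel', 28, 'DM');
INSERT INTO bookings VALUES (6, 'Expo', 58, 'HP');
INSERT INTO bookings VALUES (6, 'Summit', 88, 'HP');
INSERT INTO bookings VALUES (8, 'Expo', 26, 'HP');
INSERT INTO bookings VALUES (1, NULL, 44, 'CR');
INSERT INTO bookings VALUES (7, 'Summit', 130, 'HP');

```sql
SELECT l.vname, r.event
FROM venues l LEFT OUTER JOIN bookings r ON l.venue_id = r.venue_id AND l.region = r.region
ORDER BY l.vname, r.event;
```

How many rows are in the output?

5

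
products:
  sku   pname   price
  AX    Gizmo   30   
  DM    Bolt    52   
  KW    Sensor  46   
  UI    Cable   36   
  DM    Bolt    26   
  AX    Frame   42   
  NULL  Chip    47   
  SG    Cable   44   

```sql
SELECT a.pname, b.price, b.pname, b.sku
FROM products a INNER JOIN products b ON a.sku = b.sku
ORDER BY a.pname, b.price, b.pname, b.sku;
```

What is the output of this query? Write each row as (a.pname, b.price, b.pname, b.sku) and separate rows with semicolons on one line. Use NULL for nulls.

INNER JOIN keeps only pairs where the ON condition holds.
Matching on a.sku = b.sku. A NULL in a compared column never satisfies the condition.
- a row (sku=AX): matches 2 b row(s) → 2 output row(s).
- a row (sku=DM): matches 2 b row(s) → 2 output row(s).
- a row (sku=KW): matches 1 b row(s) → 1 output row(s).
- a row (sku=UI): matches 1 b row(s) → 1 output row(s).
- a row (sku=DM): matches 2 b row(s) → 2 output row(s).
- a row (sku=AX): matches 2 b row(s) → 2 output row(s).
- a row (sku=NULL): no match → dropped.
- a row (sku=SG): matches 1 b row(s) → 1 output row(s).

(Bolt, 26, Bolt, DM); (Bolt, 26, Bolt, DM); (Bolt, 52, Bolt, DM); (Bolt, 52, Bolt, DM); (Cable, 36, Cable, UI); (Cable, 44, Cable, SG); (Frame, 30, Gizmo, AX); (Frame, 42, Frame, AX); (Gizmo, 30, Gizmo, AX); (Gizmo, 42, Frame, AX); (Sensor, 46, Sensor, KW)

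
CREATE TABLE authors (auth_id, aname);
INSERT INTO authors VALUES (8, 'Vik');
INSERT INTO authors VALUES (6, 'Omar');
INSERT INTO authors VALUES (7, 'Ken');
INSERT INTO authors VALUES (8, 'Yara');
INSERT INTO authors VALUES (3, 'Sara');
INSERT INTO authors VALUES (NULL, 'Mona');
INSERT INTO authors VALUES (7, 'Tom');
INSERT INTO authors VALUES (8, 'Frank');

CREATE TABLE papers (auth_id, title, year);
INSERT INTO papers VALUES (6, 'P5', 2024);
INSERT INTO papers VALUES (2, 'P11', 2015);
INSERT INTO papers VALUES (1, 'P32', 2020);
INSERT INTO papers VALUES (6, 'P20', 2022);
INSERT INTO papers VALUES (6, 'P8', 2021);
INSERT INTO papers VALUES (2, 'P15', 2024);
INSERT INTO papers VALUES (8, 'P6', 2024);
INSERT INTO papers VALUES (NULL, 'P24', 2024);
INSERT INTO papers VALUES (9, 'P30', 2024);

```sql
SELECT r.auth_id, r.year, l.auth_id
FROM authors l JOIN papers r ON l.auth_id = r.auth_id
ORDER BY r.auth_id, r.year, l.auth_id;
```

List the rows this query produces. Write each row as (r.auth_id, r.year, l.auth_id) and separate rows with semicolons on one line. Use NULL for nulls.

(6, 2021, 6); (6, 2022, 6); (6, 2024, 6); (8, 2024, 8); (8, 2024, 8); (8, 2024, 8)

INNER JOIN keeps only pairs where the ON condition holds.
Matching on l.auth_id = r.auth_id. A NULL in a compared column never satisfies the condition.
- auth_id=8: 1 matching r row(s), so 1 row(s) emitted.
- auth_id=6: 3 matching r row(s), so 3 row(s) emitted.
- auth_id=7: no matching r row, dropped.
- auth_id=8: 1 matching r row(s), so 1 row(s) emitted.
- auth_id=3: no matching r row, dropped.
- auth_id=NULL: no matching r row, dropped.
- auth_id=7: no matching r row, dropped.
- auth_id=8: 1 matching r row(s), so 1 row(s) emitted.
After projecting and ordering:
r.auth_id | r.year | l.auth_id
6 | 2021 | 6
6 | 2022 | 6
6 | 2024 | 6
8 | 2024 | 8
8 | 2024 | 8
8 | 2024 | 8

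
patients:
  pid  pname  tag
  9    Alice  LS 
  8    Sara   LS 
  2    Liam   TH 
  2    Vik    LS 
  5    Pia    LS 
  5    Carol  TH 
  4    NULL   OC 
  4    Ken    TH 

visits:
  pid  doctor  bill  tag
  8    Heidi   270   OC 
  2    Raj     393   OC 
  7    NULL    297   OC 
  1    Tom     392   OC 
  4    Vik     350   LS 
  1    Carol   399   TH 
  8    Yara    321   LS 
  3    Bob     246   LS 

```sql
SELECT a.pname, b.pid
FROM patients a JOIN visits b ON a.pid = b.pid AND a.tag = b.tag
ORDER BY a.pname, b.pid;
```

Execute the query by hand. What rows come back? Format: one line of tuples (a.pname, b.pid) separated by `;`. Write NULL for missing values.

(Sara, 8)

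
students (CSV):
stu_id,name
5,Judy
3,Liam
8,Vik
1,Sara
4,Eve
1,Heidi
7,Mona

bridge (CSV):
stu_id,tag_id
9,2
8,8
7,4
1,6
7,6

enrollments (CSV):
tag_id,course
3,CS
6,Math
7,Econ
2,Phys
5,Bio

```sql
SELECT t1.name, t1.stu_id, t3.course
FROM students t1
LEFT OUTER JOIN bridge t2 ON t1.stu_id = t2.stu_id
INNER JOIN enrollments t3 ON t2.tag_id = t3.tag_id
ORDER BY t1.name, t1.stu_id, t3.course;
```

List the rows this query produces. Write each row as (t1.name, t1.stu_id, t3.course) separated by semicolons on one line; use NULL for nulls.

Joins associate left-to-right: students LEFT JOIN bridge on stu_id gives 8 intermediate row(s).
Then INNER JOIN `enrollments t3` on tag_id: keep only rows whose t2.tag_id appears in t3.

(Heidi, 1, Math); (Mona, 7, Math); (Sara, 1, Math)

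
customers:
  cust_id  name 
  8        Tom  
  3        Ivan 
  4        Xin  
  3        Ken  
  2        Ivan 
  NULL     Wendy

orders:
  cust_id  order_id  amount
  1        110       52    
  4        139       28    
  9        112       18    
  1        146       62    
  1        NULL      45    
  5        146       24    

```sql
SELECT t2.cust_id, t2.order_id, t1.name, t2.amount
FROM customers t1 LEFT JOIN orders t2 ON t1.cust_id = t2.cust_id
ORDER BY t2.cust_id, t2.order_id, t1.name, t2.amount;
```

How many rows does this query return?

6

LEFT JOIN keeps every row from `customers`; unmatched rows get NULL for `orders`'s columns.
Matching on t1.cust_id = t2.cust_id. A NULL in a compared column never satisfies the condition.
- t1[0] cust_id=8 → no match; kept with NULLs on the t2 side.
- t1[1] cust_id=3 → no match; kept with NULLs on the t2 side.
- t1[2] cust_id=4 → 1 match(es) in t2 → 1 row(s).
- t1[3] cust_id=3 → no match; kept with NULLs on the t2 side.
- t1[4] cust_id=2 → no match; kept with NULLs on the t2 side.
- t1[5] cust_id=NULL → no match; kept with NULLs on the t2 side.
Total: 1 matched + 5 padded = 6 rows.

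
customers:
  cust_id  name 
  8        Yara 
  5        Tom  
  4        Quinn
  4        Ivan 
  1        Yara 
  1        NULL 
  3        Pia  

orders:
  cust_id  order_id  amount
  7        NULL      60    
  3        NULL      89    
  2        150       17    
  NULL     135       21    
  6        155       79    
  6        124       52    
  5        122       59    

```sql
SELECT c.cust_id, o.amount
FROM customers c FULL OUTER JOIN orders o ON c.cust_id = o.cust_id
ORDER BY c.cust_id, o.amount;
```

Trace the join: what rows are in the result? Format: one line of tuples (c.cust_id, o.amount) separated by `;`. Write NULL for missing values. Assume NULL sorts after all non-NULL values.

FULL OUTER JOIN keeps every row from both sides; unmatched rows get NULL for the other side's columns.
Matching on c.cust_id = o.cust_id. A NULL in a compared column never satisfies the condition.
- c (cust_id=8) has no partner → padded with NULL.
- c (cust_id=5) pairs with 1 row(s) of o.
- c (cust_id=4) has no partner → padded with NULL.
- c (cust_id=4) has no partner → padded with NULL.
- c (cust_id=1) has no partner → padded with NULL.
- c (cust_id=1) has no partner → padded with NULL.
- c (cust_id=3) pairs with 1 row(s) of o.
- plus 5 unmatched o row(s), each kept with NULL c columns.

(1, NULL); (1, NULL); (3, 89); (4, NULL); (4, NULL); (5, 59); (8, NULL); (NULL, 17); (NULL, 21); (NULL, 52); (NULL, 60); (NULL, 79)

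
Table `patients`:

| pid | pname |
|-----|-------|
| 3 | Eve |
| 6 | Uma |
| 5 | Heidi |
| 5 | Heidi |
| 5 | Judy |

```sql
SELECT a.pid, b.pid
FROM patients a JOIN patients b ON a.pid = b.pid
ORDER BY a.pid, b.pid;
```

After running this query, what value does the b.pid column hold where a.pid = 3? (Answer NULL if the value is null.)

INNER JOIN keeps only pairs where the ON condition holds.
Matching on a.pid = b.pid.
- a (pid=3) pairs with 1 row(s) of b.
- a (pid=6) pairs with 1 row(s) of b.
- a (pid=5) pairs with 3 row(s) of b.
- a (pid=5) pairs with 3 row(s) of b.
- a (pid=5) pairs with 3 row(s) of b.

3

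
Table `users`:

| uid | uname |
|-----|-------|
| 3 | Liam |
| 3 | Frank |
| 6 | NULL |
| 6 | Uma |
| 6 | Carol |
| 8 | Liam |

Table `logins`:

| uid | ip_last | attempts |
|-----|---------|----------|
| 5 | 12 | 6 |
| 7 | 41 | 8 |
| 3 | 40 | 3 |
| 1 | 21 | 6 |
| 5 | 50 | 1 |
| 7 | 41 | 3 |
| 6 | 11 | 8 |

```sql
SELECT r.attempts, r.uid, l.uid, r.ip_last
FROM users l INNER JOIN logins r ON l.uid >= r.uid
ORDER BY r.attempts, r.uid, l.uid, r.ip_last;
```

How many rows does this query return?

26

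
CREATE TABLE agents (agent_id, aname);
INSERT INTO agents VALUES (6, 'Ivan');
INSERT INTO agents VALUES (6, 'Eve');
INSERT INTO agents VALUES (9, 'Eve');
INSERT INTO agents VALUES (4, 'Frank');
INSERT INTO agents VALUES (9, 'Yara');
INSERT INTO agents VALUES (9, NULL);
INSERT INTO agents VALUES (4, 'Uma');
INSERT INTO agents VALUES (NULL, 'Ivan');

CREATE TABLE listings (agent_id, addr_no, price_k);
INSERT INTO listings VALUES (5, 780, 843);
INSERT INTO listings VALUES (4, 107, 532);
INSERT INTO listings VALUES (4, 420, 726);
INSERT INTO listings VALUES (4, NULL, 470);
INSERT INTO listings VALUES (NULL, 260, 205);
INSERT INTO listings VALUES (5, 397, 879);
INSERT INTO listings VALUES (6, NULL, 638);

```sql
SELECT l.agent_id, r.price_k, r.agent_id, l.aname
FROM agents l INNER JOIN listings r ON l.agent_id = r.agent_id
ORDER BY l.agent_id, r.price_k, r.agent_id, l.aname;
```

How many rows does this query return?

8

INNER JOIN keeps only pairs where the ON condition holds.
Matching on l.agent_id = r.agent_id. A NULL in a compared column never satisfies the condition.
- l row (agent_id=6): matches 1 r row(s) → 1 output row(s).
- l row (agent_id=6): matches 1 r row(s) → 1 output row(s).
- l row (agent_id=9): no match → dropped.
- l row (agent_id=4): matches 3 r row(s) → 3 output row(s).
- l row (agent_id=9): no match → dropped.
- l row (agent_id=9): no match → dropped.
- l row (agent_id=4): matches 3 r row(s) → 3 output row(s).
- l row (agent_id=NULL): no match → dropped.
Total: 8 rows.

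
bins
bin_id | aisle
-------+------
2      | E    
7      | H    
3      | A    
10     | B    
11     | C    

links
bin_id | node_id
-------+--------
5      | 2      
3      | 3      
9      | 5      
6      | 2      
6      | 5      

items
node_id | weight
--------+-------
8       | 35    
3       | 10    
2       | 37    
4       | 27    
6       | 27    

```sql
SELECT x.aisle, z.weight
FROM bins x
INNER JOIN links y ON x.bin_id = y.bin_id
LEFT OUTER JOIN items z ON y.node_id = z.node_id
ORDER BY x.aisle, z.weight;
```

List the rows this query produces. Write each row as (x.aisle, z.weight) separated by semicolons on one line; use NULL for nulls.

(A, 10)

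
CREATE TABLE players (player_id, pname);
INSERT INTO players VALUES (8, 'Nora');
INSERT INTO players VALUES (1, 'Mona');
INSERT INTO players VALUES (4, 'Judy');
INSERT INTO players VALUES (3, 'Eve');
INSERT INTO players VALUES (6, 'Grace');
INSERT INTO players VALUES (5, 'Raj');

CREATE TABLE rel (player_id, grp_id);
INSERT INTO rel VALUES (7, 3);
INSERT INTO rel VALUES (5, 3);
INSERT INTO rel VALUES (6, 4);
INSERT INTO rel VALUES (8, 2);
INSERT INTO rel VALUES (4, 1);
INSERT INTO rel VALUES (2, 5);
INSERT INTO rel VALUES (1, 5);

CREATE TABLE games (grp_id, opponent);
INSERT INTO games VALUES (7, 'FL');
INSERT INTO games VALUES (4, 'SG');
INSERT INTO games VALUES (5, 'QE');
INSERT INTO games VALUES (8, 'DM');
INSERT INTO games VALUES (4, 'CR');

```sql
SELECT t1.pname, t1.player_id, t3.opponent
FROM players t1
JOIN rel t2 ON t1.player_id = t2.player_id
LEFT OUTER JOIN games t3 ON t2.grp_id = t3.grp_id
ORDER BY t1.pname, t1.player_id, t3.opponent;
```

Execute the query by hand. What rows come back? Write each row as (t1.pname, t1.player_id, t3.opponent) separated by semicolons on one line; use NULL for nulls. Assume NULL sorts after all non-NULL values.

Step 1 — t1 INNER JOIN t2 on player_id → 5 row(s).
Then LEFT JOIN `games t3` on grp_id: each of those 5 rows is kept; rows whose t2.grp_id has no match in t3 get NULL for t3's columns.

(Grace, 6, CR); (Grace, 6, SG); (Judy, 4, NULL); (Mona, 1, QE); (Nora, 8, NULL); (Raj, 5, NULL)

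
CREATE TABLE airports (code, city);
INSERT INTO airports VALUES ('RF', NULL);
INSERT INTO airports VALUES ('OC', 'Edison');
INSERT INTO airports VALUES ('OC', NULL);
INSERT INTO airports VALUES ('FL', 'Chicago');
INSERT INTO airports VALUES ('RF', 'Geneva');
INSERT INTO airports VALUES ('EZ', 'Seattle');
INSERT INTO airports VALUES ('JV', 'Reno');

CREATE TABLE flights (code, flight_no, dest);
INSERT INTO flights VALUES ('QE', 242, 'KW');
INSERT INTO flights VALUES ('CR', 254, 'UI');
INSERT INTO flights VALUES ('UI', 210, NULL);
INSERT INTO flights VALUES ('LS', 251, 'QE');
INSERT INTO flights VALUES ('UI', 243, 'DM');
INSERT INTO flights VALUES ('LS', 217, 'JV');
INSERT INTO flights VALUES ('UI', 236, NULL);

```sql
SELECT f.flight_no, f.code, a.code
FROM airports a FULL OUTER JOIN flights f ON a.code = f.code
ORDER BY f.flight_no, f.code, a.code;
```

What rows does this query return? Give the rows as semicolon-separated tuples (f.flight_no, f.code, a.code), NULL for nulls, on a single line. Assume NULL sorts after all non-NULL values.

(210, UI, NULL); (217, LS, NULL); (236, UI, NULL); (242, QE, NULL); (243, UI, NULL); (251, LS, NULL); (254, CR, NULL); (NULL, NULL, EZ); (NULL, NULL, FL); (NULL, NULL, JV); (NULL, NULL, OC); (NULL, NULL, OC); (NULL, NULL, RF); (NULL, NULL, RF)

FULL OUTER JOIN keeps every row from both sides; unmatched rows get NULL for the other side's columns.
Matching on a.code = f.code.
- a (code=RF) has no partner → padded with NULL.
- a (code=OC) has no partner → padded with NULL.
- a (code=OC) has no partner → padded with NULL.
- a (code=FL) has no partner → padded with NULL.
- a (code=RF) has no partner → padded with NULL.
- a (code=EZ) has no partner → padded with NULL.
- a (code=JV) has no partner → padded with NULL.
- 7 row(s) from f found no a partner → padded with NULL.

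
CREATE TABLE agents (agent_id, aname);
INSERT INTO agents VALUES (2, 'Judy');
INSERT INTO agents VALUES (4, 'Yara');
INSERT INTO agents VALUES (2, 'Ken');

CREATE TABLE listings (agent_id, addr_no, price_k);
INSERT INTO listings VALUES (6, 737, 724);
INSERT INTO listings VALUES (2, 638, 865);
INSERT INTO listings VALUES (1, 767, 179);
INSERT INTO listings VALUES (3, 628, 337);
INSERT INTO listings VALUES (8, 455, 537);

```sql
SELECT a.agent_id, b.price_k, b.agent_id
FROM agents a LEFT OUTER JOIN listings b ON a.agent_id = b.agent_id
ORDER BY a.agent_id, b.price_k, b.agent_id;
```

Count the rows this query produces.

3

LEFT JOIN keeps every row from `agents`; unmatched rows get NULL for `listings`'s columns.
Matching on a.agent_id = b.agent_id.
Matched pairs: 2; unmatched a rows kept: 1.
Total: 2 matched + 1 padded = 3 rows.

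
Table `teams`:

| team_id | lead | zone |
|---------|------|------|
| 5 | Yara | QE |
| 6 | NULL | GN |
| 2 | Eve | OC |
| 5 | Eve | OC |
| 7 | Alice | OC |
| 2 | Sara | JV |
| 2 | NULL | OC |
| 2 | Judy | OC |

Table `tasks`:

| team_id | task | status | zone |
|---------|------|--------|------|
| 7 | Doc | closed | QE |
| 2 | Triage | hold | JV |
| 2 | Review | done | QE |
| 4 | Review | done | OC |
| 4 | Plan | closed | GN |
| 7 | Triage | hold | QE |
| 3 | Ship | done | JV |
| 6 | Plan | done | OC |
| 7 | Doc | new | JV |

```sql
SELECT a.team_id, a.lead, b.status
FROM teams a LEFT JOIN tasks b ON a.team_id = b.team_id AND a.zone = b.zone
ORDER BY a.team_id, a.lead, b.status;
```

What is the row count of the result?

8

LEFT JOIN keeps every row from `teams`; unmatched rows get NULL for `tasks`'s columns.
Matching on a.team_id = b.team_id AND a.zone = b.zone.
Matched pairs: 1; unmatched a rows kept: 7.
Total: 1 matched + 7 padded = 8 rows.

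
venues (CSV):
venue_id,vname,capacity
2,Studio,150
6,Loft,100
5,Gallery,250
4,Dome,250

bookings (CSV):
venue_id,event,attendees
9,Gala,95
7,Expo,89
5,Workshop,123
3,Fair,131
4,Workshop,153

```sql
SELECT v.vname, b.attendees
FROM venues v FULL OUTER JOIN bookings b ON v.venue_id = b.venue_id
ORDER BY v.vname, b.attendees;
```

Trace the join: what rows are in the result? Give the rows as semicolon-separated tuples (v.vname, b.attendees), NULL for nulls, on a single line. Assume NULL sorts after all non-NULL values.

FULL OUTER JOIN keeps every row from both sides; unmatched rows get NULL for the other side's columns.
Matching on v.venue_id = b.venue_id.
Matched pairs: 2; unmatched v rows kept: 2; unmatched b rows kept: 3.

(Dome, 153); (Gallery, 123); (Loft, NULL); (Studio, NULL); (NULL, 89); (NULL, 95); (NULL, 131)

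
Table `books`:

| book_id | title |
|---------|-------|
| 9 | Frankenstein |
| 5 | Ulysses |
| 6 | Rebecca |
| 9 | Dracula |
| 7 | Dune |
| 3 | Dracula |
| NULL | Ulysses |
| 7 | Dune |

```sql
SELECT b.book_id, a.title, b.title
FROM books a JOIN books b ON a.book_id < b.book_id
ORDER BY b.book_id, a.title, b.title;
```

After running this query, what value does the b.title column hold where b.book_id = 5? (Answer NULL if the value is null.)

Ulysses

INNER JOIN keeps only pairs where the ON condition holds.
Matching on a.book_id < b.book_id. A NULL in a compared column never satisfies the condition.
Matched pairs: 19.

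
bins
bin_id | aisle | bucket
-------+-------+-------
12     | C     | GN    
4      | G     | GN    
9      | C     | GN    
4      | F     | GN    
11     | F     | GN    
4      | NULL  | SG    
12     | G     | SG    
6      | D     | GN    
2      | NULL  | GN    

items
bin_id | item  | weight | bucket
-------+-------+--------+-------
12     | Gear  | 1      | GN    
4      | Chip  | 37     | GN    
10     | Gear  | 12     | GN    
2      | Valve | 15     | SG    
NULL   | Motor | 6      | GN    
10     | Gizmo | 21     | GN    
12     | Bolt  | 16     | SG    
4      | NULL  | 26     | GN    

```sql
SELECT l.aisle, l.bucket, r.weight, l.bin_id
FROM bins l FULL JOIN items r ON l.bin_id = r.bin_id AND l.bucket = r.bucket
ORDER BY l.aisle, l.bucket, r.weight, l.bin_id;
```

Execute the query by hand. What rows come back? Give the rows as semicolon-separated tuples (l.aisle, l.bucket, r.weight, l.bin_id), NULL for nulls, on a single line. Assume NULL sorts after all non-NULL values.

FULL OUTER JOIN keeps every row from both sides; unmatched rows get NULL for the other side's columns.
Matching on l.bin_id = r.bin_id AND l.bucket = r.bucket. A NULL in a compared column never satisfies the condition.
Matched pairs: 6; unmatched l rows kept: 5; unmatched r rows kept: 4.

(C, GN, 1, 12); (C, GN, NULL, 9); (D, GN, NULL, 6); (F, GN, 26, 4); (F, GN, 37, 4); (F, GN, NULL, 11); (G, GN, 26, 4); (G, GN, 37, 4); (G, SG, 16, 12); (NULL, GN, NULL, 2); (NULL, SG, NULL, 4); (NULL, NULL, 6, NULL); (NULL, NULL, 12, NULL); (NULL, NULL, 15, NULL); (NULL, NULL, 21, NULL)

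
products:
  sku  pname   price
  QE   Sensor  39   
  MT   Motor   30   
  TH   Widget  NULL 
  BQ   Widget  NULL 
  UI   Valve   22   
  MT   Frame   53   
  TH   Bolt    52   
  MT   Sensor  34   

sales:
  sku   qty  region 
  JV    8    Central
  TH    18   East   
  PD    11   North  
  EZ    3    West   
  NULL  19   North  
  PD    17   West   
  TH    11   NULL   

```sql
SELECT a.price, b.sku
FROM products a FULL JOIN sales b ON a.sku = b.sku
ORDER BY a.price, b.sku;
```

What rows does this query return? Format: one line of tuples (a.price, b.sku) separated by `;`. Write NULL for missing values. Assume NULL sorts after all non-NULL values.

(22, NULL); (30, NULL); (34, NULL); (39, NULL); (52, TH); (52, TH); (53, NULL); (NULL, EZ); (NULL, JV); (NULL, PD); (NULL, PD); (NULL, TH); (NULL, TH); (NULL, NULL); (NULL, NULL)

FULL OUTER JOIN keeps every row from both sides; unmatched rows get NULL for the other side's columns.
Matching on a.sku = b.sku. A NULL in a compared column never satisfies the condition.
Matched pairs: 4; unmatched a rows kept: 6; unmatched b rows kept: 5.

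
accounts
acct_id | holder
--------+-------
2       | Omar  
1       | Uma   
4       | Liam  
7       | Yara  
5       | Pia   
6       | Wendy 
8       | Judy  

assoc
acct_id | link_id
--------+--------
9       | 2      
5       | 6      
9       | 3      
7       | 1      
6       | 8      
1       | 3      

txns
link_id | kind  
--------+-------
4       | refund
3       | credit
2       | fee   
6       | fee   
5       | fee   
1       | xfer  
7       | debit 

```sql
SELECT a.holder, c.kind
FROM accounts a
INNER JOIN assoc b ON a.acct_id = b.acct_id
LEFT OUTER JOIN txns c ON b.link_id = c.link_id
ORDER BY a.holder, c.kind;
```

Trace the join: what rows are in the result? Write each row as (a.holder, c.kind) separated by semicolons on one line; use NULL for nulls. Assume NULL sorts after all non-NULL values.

(Pia, fee); (Uma, credit); (Wendy, NULL); (Yara, xfer)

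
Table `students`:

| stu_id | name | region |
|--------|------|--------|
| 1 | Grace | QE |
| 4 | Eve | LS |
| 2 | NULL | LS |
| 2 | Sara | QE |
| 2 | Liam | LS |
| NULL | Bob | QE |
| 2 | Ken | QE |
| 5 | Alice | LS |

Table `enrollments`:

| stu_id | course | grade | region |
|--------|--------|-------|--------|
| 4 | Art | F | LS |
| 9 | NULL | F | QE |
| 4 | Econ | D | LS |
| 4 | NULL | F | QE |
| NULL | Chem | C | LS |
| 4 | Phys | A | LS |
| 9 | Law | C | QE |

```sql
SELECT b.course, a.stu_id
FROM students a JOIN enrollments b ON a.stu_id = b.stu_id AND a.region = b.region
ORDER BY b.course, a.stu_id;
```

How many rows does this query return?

INNER JOIN keeps only pairs where the ON condition holds.
Matching on a.stu_id = b.stu_id AND a.region = b.region. A NULL in a compared column never satisfies the condition.
- stu_id=1, region=QE: no matching b row, dropped.
- stu_id=4, region=LS: 3 matching b row(s), so 3 row(s) emitted.
- stu_id=2, region=LS: no matching b row, dropped.
- stu_id=2, region=QE: no matching b row, dropped.
- stu_id=2, region=LS: no matching b row, dropped.
- stu_id=NULL, region=QE: no matching b row, dropped.
- stu_id=2, region=QE: no matching b row, dropped.
- stu_id=5, region=LS: no matching b row, dropped.
Total: 3 rows.

3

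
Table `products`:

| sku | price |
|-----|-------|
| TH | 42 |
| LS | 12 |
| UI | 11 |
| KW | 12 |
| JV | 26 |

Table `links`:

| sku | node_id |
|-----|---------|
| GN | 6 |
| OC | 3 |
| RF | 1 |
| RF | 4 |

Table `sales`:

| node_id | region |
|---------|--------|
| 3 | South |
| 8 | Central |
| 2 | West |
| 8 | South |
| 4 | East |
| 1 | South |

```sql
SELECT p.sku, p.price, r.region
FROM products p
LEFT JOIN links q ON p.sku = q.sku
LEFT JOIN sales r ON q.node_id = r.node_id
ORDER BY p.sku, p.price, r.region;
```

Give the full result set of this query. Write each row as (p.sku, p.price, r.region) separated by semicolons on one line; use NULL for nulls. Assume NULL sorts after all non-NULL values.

Evaluate left to right. First `products p LEFT JOIN links q` on sku: 5 row(s).
Then LEFT JOIN `sales r` on node_id: each of those 5 rows is kept; rows whose q.node_id has no match in r get NULL for r's columns.

(JV, 26, NULL); (KW, 12, NULL); (LS, 12, NULL); (TH, 42, NULL); (UI, 11, NULL)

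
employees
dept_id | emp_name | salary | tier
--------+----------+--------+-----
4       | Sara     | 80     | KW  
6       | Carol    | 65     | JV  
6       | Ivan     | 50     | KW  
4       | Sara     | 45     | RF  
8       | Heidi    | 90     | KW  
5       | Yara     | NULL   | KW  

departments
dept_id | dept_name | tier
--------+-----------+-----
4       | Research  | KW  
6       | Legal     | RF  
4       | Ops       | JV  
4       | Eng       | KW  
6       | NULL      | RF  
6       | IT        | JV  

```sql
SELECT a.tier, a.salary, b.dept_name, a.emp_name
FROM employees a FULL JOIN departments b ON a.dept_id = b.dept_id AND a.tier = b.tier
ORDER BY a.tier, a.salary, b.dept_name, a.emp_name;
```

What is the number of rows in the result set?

FULL OUTER JOIN keeps every row from both sides; unmatched rows get NULL for the other side's columns.
Matching on a.dept_id = b.dept_id AND a.tier = b.tier.
Matched pairs: 3; unmatched a rows kept: 4; unmatched b rows kept: 3.
Total: 3 matched + 7 padded = 10 rows.

10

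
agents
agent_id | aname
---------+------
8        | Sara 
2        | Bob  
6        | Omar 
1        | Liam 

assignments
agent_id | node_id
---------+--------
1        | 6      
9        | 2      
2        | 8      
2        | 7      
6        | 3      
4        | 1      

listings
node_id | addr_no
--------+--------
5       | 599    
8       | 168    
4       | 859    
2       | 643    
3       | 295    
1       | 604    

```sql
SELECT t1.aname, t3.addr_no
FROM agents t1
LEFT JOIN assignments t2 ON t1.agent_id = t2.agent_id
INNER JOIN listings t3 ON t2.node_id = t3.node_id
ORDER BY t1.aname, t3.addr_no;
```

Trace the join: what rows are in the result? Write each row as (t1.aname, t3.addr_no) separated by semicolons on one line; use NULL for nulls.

(Bob, 168); (Omar, 295)

Step 1 — t1 LEFT JOIN t2 on agent_id → 5 row(s).
Then INNER JOIN `listings t3` on node_id: keep only rows whose t2.node_id appears in t3.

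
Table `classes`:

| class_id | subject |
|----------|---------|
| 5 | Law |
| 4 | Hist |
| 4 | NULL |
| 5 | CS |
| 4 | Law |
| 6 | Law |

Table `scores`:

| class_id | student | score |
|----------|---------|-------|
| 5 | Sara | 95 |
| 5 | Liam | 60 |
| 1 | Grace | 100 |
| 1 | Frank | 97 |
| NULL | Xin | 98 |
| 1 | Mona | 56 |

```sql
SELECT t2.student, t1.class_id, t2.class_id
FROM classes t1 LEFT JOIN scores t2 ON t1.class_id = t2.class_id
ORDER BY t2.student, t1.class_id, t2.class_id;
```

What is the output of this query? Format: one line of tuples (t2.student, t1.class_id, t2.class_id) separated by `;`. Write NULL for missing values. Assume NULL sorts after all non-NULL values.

(Liam, 5, 5); (Liam, 5, 5); (Sara, 5, 5); (Sara, 5, 5); (NULL, 4, NULL); (NULL, 4, NULL); (NULL, 4, NULL); (NULL, 6, NULL)

LEFT JOIN keeps every row from `classes`; unmatched rows get NULL for `scores`'s columns.
Matching on t1.class_id = t2.class_id. A NULL in a compared column never satisfies the condition.
- t1 row (class_id=5): matches 2 t2 row(s) → 2 output row(s).
- t1 row (class_id=4): no match → kept, t2 columns NULL.
- t1 row (class_id=4): no match → kept, t2 columns NULL.
- t1 row (class_id=5): matches 2 t2 row(s) → 2 output row(s).
- t1 row (class_id=4): no match → kept, t2 columns NULL.
- t1 row (class_id=6): no match → kept, t2 columns NULL.
After projecting and ordering:
t2.student | t1.class_id | t2.class_id
Liam | 5 | 5
Liam | 5 | 5
Sara | 5 | 5
Sara | 5 | 5
NULL | 4 | NULL
NULL | 4 | NULL
NULL | 4 | NULL
NULL | 6 | NULL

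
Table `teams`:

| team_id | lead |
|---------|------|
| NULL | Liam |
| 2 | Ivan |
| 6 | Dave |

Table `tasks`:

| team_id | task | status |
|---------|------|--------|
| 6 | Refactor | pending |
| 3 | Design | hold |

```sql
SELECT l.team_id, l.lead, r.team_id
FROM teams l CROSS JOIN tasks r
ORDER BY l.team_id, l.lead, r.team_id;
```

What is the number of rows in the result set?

CROSS JOIN pairs every row of `teams` with every row of `tasks`: 3 × 2 = 6 rows.

6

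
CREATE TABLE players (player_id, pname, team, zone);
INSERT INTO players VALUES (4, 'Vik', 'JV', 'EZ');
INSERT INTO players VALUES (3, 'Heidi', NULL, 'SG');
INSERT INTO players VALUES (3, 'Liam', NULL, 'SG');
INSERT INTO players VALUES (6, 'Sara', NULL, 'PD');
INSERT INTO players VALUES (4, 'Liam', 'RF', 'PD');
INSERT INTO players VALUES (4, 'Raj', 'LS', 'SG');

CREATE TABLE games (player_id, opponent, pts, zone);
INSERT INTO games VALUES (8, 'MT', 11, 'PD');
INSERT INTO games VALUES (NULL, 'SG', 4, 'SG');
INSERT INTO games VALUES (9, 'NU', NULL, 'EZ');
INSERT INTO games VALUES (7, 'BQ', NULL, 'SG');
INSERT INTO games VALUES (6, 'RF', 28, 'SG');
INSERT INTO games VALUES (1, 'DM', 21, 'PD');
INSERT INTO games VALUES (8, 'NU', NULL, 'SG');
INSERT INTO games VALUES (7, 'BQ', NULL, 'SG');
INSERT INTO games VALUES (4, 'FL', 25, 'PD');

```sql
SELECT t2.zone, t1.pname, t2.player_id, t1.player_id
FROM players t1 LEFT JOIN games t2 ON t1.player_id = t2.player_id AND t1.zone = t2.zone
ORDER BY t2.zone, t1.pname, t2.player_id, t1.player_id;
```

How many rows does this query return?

LEFT JOIN keeps every row from `players`; unmatched rows get NULL for `games`'s columns.
Matching on t1.player_id = t2.player_id AND t1.zone = t2.zone. A NULL in a compared column never satisfies the condition.
- t1 row (player_id=4, zone=EZ): no match → kept, t2 columns NULL.
- t1 row (player_id=3, zone=SG): no match → kept, t2 columns NULL.
- t1 row (player_id=3, zone=SG): no match → kept, t2 columns NULL.
- t1 row (player_id=6, zone=PD): no match → kept, t2 columns NULL.
- t1 row (player_id=4, zone=PD): matches 1 t2 row(s) → 1 output row(s).
- t1 row (player_id=4, zone=SG): no match → kept, t2 columns NULL.
Total: 1 matched + 5 padded = 6 rows.

6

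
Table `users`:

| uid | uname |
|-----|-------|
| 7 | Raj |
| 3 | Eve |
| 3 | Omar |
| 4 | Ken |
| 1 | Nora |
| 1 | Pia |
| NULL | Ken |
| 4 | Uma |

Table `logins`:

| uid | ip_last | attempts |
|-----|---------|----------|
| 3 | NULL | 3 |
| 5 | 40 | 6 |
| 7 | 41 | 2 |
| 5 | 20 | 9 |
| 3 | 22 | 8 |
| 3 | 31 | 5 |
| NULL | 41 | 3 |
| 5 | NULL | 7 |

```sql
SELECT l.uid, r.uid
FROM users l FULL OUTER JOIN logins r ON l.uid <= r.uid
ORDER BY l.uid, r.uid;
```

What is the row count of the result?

FULL OUTER JOIN keeps every row from both sides; unmatched rows get NULL for the other side's columns.
Matching on l.uid <= r.uid. A NULL in a compared column never satisfies the condition.
- l (uid=7) pairs with 1 row(s) of r.
- l (uid=3) pairs with 7 row(s) of r.
- l (uid=3) pairs with 7 row(s) of r.
- l (uid=4) pairs with 4 row(s) of r.
- l (uid=1) pairs with 7 row(s) of r.
- l (uid=1) pairs with 7 row(s) of r.
- l (uid=NULL) has no partner → padded with NULL.
- l (uid=4) pairs with 4 row(s) of r.
- 1 r row(s) had no l match → kept, l columns NULL.
Total: 37 matched + 2 padded = 39 rows.

39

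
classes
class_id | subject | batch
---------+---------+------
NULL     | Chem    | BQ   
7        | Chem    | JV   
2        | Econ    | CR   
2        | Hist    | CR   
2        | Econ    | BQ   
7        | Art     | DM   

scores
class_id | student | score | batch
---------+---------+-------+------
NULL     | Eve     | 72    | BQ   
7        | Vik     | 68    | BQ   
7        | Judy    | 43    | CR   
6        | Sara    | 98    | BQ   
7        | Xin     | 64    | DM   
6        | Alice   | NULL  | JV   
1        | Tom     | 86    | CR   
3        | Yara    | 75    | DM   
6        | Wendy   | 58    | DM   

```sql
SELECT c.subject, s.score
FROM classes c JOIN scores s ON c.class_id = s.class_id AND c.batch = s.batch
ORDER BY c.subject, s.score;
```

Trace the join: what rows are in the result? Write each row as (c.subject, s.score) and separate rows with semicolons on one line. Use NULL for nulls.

INNER JOIN keeps only pairs where the ON condition holds.
Matching on c.class_id = s.class_id AND c.batch = s.batch. A NULL in a compared column never satisfies the condition.
Matched pairs: 1.

(Art, 64)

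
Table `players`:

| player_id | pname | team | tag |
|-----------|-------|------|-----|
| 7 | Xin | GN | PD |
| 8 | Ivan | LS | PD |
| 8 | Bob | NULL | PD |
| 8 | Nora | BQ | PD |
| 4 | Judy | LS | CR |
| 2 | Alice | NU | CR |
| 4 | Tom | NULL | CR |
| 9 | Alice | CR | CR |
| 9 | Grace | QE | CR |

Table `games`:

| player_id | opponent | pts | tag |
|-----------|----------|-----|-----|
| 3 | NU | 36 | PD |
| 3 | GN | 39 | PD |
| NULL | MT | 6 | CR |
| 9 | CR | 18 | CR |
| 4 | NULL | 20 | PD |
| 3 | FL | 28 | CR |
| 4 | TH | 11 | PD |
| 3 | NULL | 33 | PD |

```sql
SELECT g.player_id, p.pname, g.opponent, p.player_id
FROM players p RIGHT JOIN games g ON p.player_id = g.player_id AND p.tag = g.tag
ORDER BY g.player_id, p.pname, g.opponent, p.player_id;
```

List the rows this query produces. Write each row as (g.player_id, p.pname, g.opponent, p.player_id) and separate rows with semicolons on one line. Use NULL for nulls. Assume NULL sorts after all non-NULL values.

(3, NULL, FL, NULL); (3, NULL, GN, NULL); (3, NULL, NU, NULL); (3, NULL, NULL, NULL); (4, NULL, TH, NULL); (4, NULL, NULL, NULL); (9, Alice, CR, 9); (9, Grace, CR, 9); (NULL, NULL, MT, NULL)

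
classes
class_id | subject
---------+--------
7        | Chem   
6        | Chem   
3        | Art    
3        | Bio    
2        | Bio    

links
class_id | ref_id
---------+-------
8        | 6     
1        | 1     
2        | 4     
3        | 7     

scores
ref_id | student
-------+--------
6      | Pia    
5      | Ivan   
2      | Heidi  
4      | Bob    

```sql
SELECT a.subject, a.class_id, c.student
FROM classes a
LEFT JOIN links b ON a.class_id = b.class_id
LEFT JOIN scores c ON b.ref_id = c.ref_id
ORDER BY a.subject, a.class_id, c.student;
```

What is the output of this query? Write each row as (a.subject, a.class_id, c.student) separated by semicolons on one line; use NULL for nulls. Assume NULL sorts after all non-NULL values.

(Art, 3, NULL); (Bio, 2, Bob); (Bio, 3, NULL); (Chem, 6, NULL); (Chem, 7, NULL)

Evaluate left to right. First `classes a LEFT JOIN links b` on class_id: 5 row(s).
Then LEFT JOIN `scores c` on ref_id: each of those 5 rows is kept; rows whose b.ref_id has no match in c get NULL for c's columns.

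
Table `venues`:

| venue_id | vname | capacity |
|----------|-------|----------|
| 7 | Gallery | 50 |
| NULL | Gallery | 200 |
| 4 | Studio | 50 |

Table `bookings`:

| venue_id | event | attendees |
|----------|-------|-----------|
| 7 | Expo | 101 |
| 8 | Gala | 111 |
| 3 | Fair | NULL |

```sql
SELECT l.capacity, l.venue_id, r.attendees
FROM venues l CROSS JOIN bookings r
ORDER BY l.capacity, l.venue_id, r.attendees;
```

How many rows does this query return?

CROSS JOIN pairs every row of `venues` with every row of `bookings`: 3 × 3 = 9 rows.

9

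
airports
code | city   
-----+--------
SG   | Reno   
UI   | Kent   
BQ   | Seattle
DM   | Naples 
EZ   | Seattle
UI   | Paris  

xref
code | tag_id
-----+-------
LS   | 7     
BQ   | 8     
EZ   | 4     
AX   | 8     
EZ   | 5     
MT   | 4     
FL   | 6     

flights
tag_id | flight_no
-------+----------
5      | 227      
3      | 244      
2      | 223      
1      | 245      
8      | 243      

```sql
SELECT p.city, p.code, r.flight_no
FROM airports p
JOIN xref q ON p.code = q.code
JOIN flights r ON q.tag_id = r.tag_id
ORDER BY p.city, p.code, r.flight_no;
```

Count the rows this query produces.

Step 1 — p INNER JOIN q on code → 3 row(s).
Then INNER JOIN `flights r` on tag_id: keep only rows whose q.tag_id appears in r.
Result: 2 row(s).

2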